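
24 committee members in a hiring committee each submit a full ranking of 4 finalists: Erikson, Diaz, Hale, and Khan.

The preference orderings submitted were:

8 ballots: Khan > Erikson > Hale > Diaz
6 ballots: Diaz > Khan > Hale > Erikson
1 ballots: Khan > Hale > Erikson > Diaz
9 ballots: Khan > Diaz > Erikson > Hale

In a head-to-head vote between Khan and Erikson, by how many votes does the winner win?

24

Ballots ranking Khan above Erikson: 8+6+1+9 = 24.
Ballots ranking Erikson above Khan: 0.
Khan wins 24–0, a margin of 24.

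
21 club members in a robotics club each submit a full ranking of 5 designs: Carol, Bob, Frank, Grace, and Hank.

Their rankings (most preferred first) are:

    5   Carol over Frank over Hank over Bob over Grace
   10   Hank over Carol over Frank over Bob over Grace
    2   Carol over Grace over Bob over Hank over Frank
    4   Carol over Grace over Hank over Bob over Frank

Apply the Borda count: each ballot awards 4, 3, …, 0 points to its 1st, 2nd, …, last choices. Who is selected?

Carol

Borda scores:
  Carol: 5·4 + 10·3 + 2·4 + 4·4 = 74
  Bob: 5·1 + 10·1 + 2·2 + 4·1 = 23
  Frank: 5·3 + 10·2 + 2·0 + 4·0 = 35
  Grace: 5·0 + 10·0 + 2·3 + 4·3 = 18
  Hank: 5·2 + 10·4 + 2·1 + 4·2 = 60
Carol has the highest total.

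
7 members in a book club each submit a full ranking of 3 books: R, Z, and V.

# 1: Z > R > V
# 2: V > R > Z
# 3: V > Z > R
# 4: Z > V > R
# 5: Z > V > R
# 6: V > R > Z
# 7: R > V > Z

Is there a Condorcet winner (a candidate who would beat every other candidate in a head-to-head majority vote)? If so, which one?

Head-to-head results (7 voters total):
R vs Z: Z wins 4–3.
R vs V: V wins 5–2.
Z vs V: V wins 4–3.
V beats each rival — R (5–2), Z (4–3) — so V is the Condorcet winner.

V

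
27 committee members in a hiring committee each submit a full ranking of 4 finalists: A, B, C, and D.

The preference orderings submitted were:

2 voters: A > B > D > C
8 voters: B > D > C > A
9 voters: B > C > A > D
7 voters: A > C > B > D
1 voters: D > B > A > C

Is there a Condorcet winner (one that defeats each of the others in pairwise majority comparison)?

Head-to-head results (27 voters total):
A vs B: B wins 18–9.
A vs C: C wins 17–10.
A vs D: A wins 18–9.
B vs C: B wins 20–7.
B vs D: B wins 26–1.
C vs D: C wins 16–11.
B beats each rival — A (18–9), C (20–7), D (26–1) — so B is the Condorcet winner.

Yes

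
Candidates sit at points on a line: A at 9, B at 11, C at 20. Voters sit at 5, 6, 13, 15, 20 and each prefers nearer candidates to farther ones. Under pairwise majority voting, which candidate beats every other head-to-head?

B

With single-peaked preferences on a line, the Condorcet winner is the candidate closest to the median voter.
The median voter (position 13) is closest to B at 11.
Check: B vs C — voters closer to B: 4 of 5.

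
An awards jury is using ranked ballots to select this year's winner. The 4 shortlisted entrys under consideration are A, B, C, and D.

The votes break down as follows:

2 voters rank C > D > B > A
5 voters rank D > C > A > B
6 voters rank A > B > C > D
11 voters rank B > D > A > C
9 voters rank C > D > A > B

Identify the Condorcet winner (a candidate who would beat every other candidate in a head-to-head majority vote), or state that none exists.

Head-to-head results (33 voters total):
A vs B: A wins 20–13.
A vs C: A wins 17–16.
A vs D: D wins 27–6.
B vs C: B wins 17–16.
B vs D: B wins 17–16.
C vs D: C wins 17–16.
No candidate beats all others: A beats B beats D beats A, a majority cycle.

None — there is no Condorcet winner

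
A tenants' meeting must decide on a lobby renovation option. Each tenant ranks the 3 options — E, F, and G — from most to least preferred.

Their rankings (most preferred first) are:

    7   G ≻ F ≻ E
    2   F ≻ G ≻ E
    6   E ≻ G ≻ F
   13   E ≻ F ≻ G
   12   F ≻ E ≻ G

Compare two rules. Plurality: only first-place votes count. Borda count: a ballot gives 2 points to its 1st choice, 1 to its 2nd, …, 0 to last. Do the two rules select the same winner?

Yes

Plurality first-place counts: E 19, F 14, G 7 → E.
Borda totals: E 50, F 48, G 22 → E.
The two rules agree on E.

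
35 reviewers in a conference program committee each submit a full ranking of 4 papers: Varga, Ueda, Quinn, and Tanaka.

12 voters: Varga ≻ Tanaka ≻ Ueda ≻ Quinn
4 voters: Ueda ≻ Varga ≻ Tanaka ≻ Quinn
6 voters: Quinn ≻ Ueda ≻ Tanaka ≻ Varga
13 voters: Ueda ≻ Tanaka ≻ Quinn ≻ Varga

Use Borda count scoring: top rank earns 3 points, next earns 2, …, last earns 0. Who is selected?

Borda scores:
  Varga: 12·3 + 4·2 + 6·0 + 13·0 = 44
  Ueda: 12·1 + 4·3 + 6·2 + 13·3 = 75
  Quinn: 12·0 + 4·0 + 6·3 + 13·1 = 31
  Tanaka: 12·2 + 4·1 + 6·1 + 13·2 = 60
Ueda has the highest total.

Ueda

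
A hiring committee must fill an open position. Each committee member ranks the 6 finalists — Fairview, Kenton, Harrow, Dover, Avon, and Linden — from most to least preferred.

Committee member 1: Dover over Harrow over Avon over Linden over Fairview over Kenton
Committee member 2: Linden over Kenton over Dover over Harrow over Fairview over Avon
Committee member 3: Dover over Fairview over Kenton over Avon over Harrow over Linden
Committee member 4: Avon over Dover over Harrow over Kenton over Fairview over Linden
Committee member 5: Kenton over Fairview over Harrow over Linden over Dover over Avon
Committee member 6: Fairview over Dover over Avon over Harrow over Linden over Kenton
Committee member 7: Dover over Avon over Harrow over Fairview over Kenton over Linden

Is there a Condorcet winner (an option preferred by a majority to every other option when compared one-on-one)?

Yes

Head-to-head results (7 voters total):
Fairview vs Kenton: Fairview wins 4–3.
Fairview vs Harrow: Harrow wins 4–3.
Fairview vs Dover: Dover wins 5–2.
Fairview vs Avon: Fairview wins 4–3.
Fairview vs Linden: Fairview wins 5–2.
Kenton vs Harrow: Harrow wins 4–3.
Kenton vs Dover: Dover wins 5–2.
Kenton vs Avon: Avon wins 4–3.
Kenton vs Linden: Kenton wins 4–3.
Harrow vs Dover: Dover wins 6–1.
Harrow vs Avon: Avon wins 4–3.
Harrow vs Linden: Harrow wins 6–1.
Dover vs Avon: Dover wins 6–1.
Dover vs Linden: Dover wins 5–2.
Avon vs Linden: Avon wins 5–2.
Dover beats each rival — Fairview (5–2), Kenton (5–2), Harrow (6–1), Avon (6–1), Linden (5–2) — so Dover is the Condorcet winner.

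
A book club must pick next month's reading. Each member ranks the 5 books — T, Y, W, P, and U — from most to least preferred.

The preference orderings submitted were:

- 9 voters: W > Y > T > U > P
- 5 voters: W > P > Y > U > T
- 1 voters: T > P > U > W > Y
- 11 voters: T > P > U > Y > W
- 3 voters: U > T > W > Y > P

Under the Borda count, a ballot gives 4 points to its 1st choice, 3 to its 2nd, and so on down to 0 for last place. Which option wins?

T

Borda scores:
  T: 9·2 + 5·0 + 4 + 11·4 + 3·3 = 75
  Y: 9·3 + 5·2 + 0 + 11·1 + 3·1 = 51
  W: 9·4 + 5·4 + 1 + 11·0 + 3·2 = 63
  P: 9·0 + 5·3 + 3 + 11·3 + 3·0 = 51
  U: 9·1 + 5·1 + 2 + 11·2 + 3·4 = 50
T has the highest total.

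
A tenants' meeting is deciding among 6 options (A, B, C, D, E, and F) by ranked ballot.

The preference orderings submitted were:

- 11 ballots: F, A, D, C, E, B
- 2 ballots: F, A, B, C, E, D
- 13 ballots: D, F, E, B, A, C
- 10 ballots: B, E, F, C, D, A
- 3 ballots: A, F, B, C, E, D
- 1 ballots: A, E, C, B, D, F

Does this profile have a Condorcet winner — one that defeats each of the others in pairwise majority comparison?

Head-to-head results (40 voters total):
A vs B: B wins 23–17.
A vs C: A wins 30–10.
A vs D: D wins 23–17.
A vs E: E wins 23–17.
A vs F: F wins 36–4.
B vs C: B wins 28–12.
B vs D: D wins 24–16.
B vs E: E wins 25–15.
B vs F: F wins 29–11.
C vs D: D wins 24–16.
C vs E: E wins 24–16.
C vs F: F wins 39–1.
D vs E: D wins 24–16.
D vs F: F wins 26–14.
E vs F: F wins 29–11.
F beats each rival — A (36–4), B (29–11), C (39–1), D (26–14), E (29–11) — so F is the Condorcet winner.

Yes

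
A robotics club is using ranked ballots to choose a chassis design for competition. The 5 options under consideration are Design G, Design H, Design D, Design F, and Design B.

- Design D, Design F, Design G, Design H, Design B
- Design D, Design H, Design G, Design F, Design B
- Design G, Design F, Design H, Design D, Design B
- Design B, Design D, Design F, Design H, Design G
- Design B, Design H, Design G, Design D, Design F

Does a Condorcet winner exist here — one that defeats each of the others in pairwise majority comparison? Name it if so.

Head-to-head results (5 voters total):
Design G vs Design H: Design H wins 3–2.
Design G vs Design D: Design D wins 3–2.
Design G vs Design F: Design G wins 3–2.
Design G vs Design B: Design G wins 3–2.
Design H vs Design D: Design D wins 3–2.
Design H vs Design F: Design F wins 3–2.
Design H vs Design B: Design H wins 3–2.
Design D vs Design F: Design D wins 4–1.
Design D vs Design B: Design D wins 3–2.
Design F vs Design B: Design F wins 3–2.
Design D beats each rival — Design G (3–2), Design H (3–2), Design F (4–1), Design B (3–2) — so Design D is the Condorcet winner.

Design D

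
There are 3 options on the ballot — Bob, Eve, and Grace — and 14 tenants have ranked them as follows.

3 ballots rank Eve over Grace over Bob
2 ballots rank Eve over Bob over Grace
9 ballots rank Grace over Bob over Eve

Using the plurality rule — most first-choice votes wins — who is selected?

First-place vote totals:
  Bob: 0
  Eve: 5
  Grace: 9
Grace has the most first-place votes.

Grace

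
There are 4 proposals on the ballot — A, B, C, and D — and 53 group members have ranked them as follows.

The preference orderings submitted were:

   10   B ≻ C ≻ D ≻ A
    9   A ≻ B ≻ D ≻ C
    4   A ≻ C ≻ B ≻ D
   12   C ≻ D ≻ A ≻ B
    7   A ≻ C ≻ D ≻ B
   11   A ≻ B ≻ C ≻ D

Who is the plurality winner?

A

First-place vote totals:
  A: 31
  B: 10
  C: 12
  D: 0
A has the most first-place votes.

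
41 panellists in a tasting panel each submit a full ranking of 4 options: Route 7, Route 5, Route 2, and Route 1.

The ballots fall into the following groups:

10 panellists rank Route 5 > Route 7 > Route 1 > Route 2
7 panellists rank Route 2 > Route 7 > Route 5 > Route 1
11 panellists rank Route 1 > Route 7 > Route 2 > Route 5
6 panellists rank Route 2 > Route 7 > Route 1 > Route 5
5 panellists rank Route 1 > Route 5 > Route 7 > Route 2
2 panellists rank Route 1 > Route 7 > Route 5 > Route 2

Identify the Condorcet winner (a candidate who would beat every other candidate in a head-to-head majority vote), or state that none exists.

Head-to-head results (41 voters total):
Route 7 vs Route 5: Route 7 wins 26–15.
Route 7 vs Route 2: Route 7 wins 28–13.
Route 7 vs Route 1: Route 7 wins 23–18.
Route 5 vs Route 2: Route 2 wins 24–17.
Route 5 vs Route 1: Route 1 wins 24–17.
Route 2 vs Route 1: Route 1 wins 28–13.
Route 7 beats each rival — Route 5 (26–15), Route 2 (28–13), Route 1 (23–18) — so Route 7 is the Condorcet winner.

Route 7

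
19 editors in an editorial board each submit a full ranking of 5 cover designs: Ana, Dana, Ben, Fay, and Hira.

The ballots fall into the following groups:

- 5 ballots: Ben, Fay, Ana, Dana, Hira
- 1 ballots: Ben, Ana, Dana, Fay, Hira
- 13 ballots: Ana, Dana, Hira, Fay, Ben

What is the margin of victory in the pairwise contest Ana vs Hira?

Ballots ranking Ana above Hira: 5+1+13 = 19.
Ballots ranking Hira above Ana: 0.
Ana wins 19–0, a margin of 19.

19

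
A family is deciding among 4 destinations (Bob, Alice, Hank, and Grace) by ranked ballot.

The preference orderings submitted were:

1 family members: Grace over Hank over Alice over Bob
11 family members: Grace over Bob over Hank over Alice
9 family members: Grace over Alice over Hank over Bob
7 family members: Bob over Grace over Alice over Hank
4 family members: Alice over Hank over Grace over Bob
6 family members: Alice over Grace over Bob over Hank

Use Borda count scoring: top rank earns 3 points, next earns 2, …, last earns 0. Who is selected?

Grace

Borda scores:
  Bob: 0 + 11·2 + 9·0 + 7·3 + 4·0 + 6·1 = 49
  Alice: 1 + 11·0 + 9·2 + 7·1 + 4·3 + 6·3 = 56
  Hank: 2 + 11·1 + 9·1 + 7·0 + 4·2 + 6·0 = 30
  Grace: 3 + 11·3 + 9·3 + 7·2 + 4·1 + 6·2 = 93
Grace has the highest total.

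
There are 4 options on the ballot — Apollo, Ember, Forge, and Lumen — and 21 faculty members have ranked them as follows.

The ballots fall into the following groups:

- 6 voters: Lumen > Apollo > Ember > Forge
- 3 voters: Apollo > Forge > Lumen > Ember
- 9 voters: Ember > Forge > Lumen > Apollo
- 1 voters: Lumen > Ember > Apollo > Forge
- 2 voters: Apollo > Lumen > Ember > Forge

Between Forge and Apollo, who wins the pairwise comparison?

Ballots ranking Forge above Apollo: 9.
Ballots ranking Apollo above Forge: 6+3+1+2 = 12.
Apollo wins the head-to-head, 12–9.

Apollo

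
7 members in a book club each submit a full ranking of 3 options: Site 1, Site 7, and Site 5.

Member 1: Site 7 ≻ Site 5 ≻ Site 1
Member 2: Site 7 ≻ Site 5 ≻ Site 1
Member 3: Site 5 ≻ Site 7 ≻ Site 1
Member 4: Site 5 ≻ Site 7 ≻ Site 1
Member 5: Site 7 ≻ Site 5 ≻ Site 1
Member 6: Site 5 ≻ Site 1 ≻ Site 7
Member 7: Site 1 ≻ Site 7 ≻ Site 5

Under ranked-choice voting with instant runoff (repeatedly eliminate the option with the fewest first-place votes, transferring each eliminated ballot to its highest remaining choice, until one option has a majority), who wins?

Site 7

Round 1: Site 7 3, Site 5 3, Site 1 1. Site 1 has the fewest and is eliminated.
Round 2: Site 7 4, Site 5 3. Site 7 has a majority.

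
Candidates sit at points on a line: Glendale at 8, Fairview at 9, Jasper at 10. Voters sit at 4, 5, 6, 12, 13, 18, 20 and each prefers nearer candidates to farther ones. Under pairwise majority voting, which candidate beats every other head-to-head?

With single-peaked preferences on a line, the Condorcet winner is the candidate closest to the median voter.
The median voter (position 12) is closest to Jasper at 10.
Check: Jasper vs Glendale — voters closer to Jasper: 4 of 7.

Jasper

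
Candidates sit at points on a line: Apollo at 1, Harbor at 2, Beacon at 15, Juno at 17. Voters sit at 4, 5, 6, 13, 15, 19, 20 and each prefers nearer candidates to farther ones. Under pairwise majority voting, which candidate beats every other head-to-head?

Beacon

With single-peaked preferences on a line, the Condorcet winner is the candidate closest to the median voter.
The median voter (position 13) is closest to Beacon at 15.
Check: Beacon vs Harbor — voters closer to Beacon: 4 of 7.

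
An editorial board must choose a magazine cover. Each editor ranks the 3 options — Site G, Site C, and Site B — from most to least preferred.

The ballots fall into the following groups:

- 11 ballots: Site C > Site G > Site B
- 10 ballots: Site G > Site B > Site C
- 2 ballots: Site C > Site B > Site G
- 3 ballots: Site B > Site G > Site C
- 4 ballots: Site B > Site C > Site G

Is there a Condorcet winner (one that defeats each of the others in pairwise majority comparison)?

Head-to-head results (30 voters total):
Site G vs Site C: Site C wins 17–13.
Site G vs Site B: Site G wins 21–9.
Site C vs Site B: Site B wins 17–13.
No candidate beats all others: Site G beats Site B beats Site C beats Site G, a majority cycle.

No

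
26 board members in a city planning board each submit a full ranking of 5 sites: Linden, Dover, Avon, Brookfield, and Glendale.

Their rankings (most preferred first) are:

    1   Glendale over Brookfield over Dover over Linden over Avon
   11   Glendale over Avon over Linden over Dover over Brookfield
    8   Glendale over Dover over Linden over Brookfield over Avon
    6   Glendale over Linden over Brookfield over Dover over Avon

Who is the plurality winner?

First-place vote totals:
  Linden: 0
  Dover: 0
  Avon: 0
  Brookfield: 0
  Glendale: 26
Glendale has the most first-place votes.

Glendale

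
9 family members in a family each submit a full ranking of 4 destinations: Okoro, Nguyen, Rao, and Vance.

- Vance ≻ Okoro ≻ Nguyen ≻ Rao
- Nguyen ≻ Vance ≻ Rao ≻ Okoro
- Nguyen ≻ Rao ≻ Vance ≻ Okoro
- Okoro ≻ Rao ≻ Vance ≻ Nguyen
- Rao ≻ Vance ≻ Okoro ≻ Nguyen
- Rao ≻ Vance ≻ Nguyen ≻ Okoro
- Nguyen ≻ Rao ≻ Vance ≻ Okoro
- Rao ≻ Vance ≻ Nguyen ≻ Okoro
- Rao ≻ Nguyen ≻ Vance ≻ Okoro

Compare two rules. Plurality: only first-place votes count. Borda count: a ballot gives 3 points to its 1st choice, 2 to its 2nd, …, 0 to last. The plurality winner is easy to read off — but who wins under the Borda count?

Rao

Plurality first-place counts: Okoro 1, Nguyen 3, Rao 4, Vance 1 → Rao.
Borda totals: Okoro 6, Nguyen 14, Rao 19, Vance 15 → Rao.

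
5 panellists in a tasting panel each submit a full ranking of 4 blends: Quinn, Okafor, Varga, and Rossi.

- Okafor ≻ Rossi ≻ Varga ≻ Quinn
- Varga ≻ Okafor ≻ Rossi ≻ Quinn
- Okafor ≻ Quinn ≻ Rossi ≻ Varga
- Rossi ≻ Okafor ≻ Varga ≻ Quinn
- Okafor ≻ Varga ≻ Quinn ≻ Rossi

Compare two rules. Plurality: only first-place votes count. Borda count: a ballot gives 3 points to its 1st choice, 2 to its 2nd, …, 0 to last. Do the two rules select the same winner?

Plurality first-place counts: Quinn 0, Okafor 3, Varga 1, Rossi 1 → Okafor.
Borda totals: Quinn 3, Okafor 13, Varga 7, Rossi 7 → Okafor.
The two rules agree on Okafor.

Yes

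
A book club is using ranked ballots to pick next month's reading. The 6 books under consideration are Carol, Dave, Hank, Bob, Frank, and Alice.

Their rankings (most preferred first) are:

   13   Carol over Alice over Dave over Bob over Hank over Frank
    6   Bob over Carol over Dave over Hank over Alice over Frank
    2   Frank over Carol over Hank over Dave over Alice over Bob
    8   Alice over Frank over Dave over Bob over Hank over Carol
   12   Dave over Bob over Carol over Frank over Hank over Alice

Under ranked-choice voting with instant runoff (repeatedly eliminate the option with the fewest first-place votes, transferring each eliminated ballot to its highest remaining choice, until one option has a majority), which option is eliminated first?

Hank

Round 1: Carol 13, Dave 12, Alice 8, Bob 6, Frank 2, Hank 0. Hank has the fewest and is eliminated.
Round 2: Carol 13, Dave 12, Alice 8, Bob 6, Frank 2. Frank has the fewest and is eliminated.
Round 3: Carol 15, Dave 12, Alice 8, Bob 6. Bob has the fewest and is eliminated.
Round 4: Carol 21, Dave 12, Alice 8. Carol has a majority.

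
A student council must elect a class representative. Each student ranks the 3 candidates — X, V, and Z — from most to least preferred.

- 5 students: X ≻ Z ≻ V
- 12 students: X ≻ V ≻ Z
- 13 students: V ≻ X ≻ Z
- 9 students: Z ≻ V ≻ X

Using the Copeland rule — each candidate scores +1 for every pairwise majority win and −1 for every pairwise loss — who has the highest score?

V

Pairwise results:
  X vs V: V wins 22–17.
  X vs Z: X wins 30–9.
  V vs Z: V wins 25–14.
Copeland scores (wins − losses):
  X: 1 − 1 = 0
  V: 2 − 0 = 2
  Z: 0 − 2 = -2
V has the best Copeland score.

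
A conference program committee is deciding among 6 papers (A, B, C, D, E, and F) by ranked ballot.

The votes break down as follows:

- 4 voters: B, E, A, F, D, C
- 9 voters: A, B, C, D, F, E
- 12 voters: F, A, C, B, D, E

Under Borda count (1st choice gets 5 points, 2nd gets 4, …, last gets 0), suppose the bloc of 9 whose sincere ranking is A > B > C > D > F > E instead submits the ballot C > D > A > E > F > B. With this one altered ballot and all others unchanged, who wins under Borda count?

A

Borda totals with the altered ballot: A 87, B 44, C 81, D 52, E 34, F 77.
The winner is unchanged: still A.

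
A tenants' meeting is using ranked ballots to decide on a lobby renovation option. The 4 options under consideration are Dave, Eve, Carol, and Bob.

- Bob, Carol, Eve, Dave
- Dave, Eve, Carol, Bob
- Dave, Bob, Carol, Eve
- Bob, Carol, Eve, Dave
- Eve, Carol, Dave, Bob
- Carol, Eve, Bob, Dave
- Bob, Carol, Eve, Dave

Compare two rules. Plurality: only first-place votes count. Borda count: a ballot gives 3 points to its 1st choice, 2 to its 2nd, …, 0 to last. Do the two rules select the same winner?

No

Plurality first-place counts: Dave 2, Eve 1, Carol 1, Bob 3 → Bob.
Borda totals: Dave 7, Eve 10, Carol 13, Bob 12 → Carol.
The two rules disagree: plurality picks Bob, Borda picks Carol.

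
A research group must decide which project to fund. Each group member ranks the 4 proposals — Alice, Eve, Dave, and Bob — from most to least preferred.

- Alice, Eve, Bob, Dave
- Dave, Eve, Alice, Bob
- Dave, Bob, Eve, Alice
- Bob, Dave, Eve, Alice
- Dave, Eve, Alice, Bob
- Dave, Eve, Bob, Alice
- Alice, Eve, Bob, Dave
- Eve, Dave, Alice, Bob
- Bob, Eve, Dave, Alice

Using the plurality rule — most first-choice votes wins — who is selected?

Dave

First-place vote totals:
  Alice: 2
  Eve: 1
  Dave: 4
  Bob: 2
Dave has the most first-place votes.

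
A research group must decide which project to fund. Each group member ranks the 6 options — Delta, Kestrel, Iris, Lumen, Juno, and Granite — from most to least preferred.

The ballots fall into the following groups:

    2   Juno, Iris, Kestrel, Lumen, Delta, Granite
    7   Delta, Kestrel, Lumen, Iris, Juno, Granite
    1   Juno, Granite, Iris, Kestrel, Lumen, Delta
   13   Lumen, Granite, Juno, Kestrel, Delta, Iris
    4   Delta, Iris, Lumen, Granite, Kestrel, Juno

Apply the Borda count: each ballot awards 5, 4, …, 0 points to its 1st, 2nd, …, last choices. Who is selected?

Borda scores:
  Delta: 2·1 + 7·5 + 0 + 13·1 + 4·5 = 70
  Kestrel: 2·3 + 7·4 + 2 + 13·2 + 4·1 = 66
  Iris: 2·4 + 7·2 + 3 + 13·0 + 4·4 = 41
  Lumen: 2·2 + 7·3 + 1 + 13·5 + 4·3 = 103
  Juno: 2·5 + 7·1 + 5 + 13·3 + 4·0 = 61
  Granite: 2·0 + 7·0 + 4 + 13·4 + 4·2 = 64
Lumen has the highest total.

Lumen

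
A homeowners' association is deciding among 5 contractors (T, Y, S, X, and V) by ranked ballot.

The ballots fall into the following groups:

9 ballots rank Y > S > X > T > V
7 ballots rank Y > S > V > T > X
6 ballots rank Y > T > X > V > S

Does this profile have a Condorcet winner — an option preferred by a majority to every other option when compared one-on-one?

Head-to-head results (22 voters total):
T vs Y: Y wins 22–0.
T vs S: S wins 16–6.
T vs X: T wins 13–9.
T vs V: T wins 15–7.
Y vs S: Y wins 22–0.
Y vs X: Y wins 22–0.
Y vs V: Y wins 22–0.
S vs X: S wins 16–6.
S vs V: S wins 16–6.
X vs V: X wins 15–7.
Y beats each rival — T (22–0), S (22–0), X (22–0), V (22–0) — so Y is the Condorcet winner.

Yes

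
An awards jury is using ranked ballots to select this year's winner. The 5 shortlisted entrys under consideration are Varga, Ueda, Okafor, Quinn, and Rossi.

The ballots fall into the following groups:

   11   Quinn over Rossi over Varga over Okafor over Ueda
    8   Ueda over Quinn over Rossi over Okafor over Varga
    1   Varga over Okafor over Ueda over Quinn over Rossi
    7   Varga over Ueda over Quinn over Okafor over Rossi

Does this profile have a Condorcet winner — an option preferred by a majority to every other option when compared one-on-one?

Head-to-head results (27 voters total):
Varga vs Ueda: Varga wins 19–8.
Varga vs Okafor: Varga wins 19–8.
Varga vs Quinn: Quinn wins 19–8.
Varga vs Rossi: Rossi wins 19–8.
Ueda vs Okafor: Ueda wins 15–12.
Ueda vs Quinn: Ueda wins 16–11.
Ueda vs Rossi: Ueda wins 16–11.
Okafor vs Quinn: Quinn wins 26–1.
Okafor vs Rossi: Rossi wins 19–8.
Quinn vs Rossi: Quinn wins 27–0.
No candidate beats all others: Varga beats Ueda beats Quinn beats Varga, a majority cycle.

No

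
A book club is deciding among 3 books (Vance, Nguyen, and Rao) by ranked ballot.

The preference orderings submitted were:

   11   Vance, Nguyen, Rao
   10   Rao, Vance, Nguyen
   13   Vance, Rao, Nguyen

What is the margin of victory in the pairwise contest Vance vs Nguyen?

34

Ballots ranking Vance above Nguyen: 11+10+13 = 34.
Ballots ranking Nguyen above Vance: 0.
Vance wins 34–0, a margin of 34.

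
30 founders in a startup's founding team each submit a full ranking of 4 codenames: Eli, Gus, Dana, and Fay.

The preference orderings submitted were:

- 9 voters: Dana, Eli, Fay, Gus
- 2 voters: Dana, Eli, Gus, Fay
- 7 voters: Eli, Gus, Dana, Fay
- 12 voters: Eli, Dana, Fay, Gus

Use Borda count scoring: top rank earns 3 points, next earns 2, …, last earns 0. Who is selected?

Eli

Borda scores:
  Eli: 9·2 + 2·2 + 7·3 + 12·3 = 79
  Gus: 9·0 + 2·1 + 7·2 + 12·0 = 16
  Dana: 9·3 + 2·3 + 7·1 + 12·2 = 64
  Fay: 9·1 + 2·0 + 7·0 + 12·1 = 21
Eli has the highest total.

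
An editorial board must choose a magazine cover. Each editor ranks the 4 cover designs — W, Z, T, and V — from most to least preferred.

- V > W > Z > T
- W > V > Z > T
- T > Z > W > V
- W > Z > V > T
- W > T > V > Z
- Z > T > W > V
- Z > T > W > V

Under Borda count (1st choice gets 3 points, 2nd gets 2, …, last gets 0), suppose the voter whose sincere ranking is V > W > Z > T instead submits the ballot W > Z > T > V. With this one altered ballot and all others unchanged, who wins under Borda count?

W

Borda totals with the altered ballot: W 15, Z 13, T 10, V 4.
The winner is unchanged: still W.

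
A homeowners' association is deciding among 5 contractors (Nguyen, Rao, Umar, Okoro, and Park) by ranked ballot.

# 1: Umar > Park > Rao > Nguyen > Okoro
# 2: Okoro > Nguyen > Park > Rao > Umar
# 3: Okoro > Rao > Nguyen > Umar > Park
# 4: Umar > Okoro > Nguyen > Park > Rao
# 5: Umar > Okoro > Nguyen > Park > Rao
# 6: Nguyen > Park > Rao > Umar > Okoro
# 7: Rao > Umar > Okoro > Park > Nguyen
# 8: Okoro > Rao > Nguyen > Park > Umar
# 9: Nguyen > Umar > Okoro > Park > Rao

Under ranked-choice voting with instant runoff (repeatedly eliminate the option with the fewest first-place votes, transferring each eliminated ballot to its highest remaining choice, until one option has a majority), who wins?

Umar

Round 1: Umar 3, Okoro 3, Nguyen 2, Rao 1, Park 0. Park has the fewest and is eliminated.
Round 2: Umar 3, Okoro 3, Nguyen 2, Rao 1. Rao has the fewest and is eliminated.
Round 3: Umar 4, Okoro 3, Nguyen 2. Nguyen has the fewest and is eliminated.
Round 4: Umar 6, Okoro 3. Umar has a majority.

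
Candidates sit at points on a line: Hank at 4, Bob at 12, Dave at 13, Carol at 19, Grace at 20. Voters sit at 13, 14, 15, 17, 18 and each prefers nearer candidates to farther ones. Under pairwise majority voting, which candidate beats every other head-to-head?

Dave

With single-peaked preferences on a line, the Condorcet winner is the candidate closest to the median voter.
The median voter (position 15) is closest to Dave at 13.
Check: Dave vs Grace — voters closer to Dave: 3 of 5.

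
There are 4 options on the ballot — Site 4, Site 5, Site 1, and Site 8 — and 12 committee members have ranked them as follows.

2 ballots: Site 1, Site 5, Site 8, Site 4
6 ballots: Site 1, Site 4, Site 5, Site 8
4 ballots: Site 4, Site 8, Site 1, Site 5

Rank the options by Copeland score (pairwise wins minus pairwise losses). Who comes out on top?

Site 1

Pairwise results:
  Site 4 vs Site 5: Site 4 wins 10–2.
  Site 4 vs Site 1: Site 1 wins 8–4.
  Site 4 vs Site 8: Site 4 wins 10–2.
  Site 5 vs Site 1: Site 1 wins 12–0.
  Site 5 vs Site 8: Site 5 wins 8–4.
  Site 1 vs Site 8: Site 1 wins 8–4.
Copeland scores (wins − losses):
  Site 4: 2 − 1 = 1
  Site 5: 1 − 2 = -1
  Site 1: 3 − 0 = 3
  Site 8: 0 − 3 = -3
Site 1 has the best Copeland score.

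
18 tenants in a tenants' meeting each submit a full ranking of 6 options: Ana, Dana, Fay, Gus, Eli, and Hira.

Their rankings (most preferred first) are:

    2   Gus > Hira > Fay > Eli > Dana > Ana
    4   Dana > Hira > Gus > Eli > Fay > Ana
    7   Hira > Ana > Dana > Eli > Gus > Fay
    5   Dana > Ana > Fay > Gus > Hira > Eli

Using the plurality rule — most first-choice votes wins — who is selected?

Dana

First-place vote totals:
  Ana: 0
  Dana: 9
  Fay: 0
  Gus: 2
  Eli: 0
  Hira: 7
Dana has the most first-place votes.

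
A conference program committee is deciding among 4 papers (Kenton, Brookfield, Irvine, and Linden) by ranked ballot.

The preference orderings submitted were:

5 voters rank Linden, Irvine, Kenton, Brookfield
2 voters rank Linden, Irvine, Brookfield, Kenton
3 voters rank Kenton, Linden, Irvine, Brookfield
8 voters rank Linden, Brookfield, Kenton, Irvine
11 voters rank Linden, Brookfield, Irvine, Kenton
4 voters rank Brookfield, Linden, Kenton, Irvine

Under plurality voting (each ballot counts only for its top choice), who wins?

First-place vote totals:
  Kenton: 3
  Brookfield: 4
  Irvine: 0
  Linden: 26
Linden has the most first-place votes.

Linden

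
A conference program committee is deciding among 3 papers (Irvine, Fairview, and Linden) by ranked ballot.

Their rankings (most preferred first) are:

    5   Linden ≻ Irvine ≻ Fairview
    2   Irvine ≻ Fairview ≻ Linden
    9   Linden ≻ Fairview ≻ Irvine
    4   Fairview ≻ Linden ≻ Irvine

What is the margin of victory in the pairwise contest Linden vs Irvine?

16

Ballots ranking Linden above Irvine: 5+9+4 = 18.
Ballots ranking Irvine above Linden: 2.
Linden wins 18–2, a margin of 16.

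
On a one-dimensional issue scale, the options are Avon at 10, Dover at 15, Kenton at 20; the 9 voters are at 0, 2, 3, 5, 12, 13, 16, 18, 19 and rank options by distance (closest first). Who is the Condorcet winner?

With single-peaked preferences on a line, the Condorcet winner is the candidate closest to the median voter.
The median voter (position 12) is closest to Avon at 10.
Check: Avon vs Kenton — voters closer to Avon: 6 of 9.

Avon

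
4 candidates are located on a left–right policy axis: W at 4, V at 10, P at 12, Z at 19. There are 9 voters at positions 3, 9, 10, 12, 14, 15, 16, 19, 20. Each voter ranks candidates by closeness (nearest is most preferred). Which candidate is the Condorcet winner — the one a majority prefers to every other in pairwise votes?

P

With single-peaked preferences on a line, the Condorcet winner is the candidate closest to the median voter.
The median voter (position 14) is closest to P at 12.
Check: P vs V — voters closer to P: 6 of 9.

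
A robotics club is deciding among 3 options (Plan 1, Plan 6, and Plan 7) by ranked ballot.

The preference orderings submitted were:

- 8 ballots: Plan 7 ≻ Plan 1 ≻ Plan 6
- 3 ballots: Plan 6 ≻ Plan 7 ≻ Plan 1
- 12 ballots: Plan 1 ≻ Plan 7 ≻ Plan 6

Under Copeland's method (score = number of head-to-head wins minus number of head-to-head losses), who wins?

Pairwise results:
  Plan 1 vs Plan 6: Plan 1 wins 20–3.
  Plan 1 vs Plan 7: Plan 1 wins 12–11.
  Plan 6 vs Plan 7: Plan 7 wins 20–3.
Copeland scores (wins − losses):
  Plan 1: 2 − 0 = 2
  Plan 6: 0 − 2 = -2
  Plan 7: 1 − 1 = 0
Plan 1 has the best Copeland score.

Plan 1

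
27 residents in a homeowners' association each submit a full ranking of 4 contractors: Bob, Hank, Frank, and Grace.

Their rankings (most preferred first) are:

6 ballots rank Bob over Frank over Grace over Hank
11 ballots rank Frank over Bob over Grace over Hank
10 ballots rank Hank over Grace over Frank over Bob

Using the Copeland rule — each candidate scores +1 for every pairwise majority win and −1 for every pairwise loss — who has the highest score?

Frank

Pairwise results:
  Bob vs Hank: Bob wins 17–10.
  Bob vs Frank: Frank wins 21–6.
  Bob vs Grace: Bob wins 17–10.
  Hank vs Frank: Frank wins 17–10.
  Hank vs Grace: Grace wins 17–10.
  Frank vs Grace: Frank wins 17–10.
Copeland scores (wins − losses):
  Bob: 2 − 1 = 1
  Hank: 0 − 3 = -3
  Frank: 3 − 0 = 3
  Grace: 1 − 2 = -1
Frank has the best Copeland score.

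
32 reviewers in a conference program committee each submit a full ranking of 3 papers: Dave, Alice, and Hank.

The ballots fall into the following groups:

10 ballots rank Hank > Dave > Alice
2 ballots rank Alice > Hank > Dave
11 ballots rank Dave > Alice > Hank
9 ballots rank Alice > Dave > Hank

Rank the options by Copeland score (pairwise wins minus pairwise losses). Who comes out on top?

Pairwise results:
  Dave vs Alice: Dave wins 21–11.
  Dave vs Hank: Dave wins 20–12.
  Alice vs Hank: Alice wins 22–10.
Copeland scores (wins − losses):
  Dave: 2 − 0 = 2
  Alice: 1 − 1 = 0
  Hank: 0 − 2 = -2
Dave has the best Copeland score.

Dave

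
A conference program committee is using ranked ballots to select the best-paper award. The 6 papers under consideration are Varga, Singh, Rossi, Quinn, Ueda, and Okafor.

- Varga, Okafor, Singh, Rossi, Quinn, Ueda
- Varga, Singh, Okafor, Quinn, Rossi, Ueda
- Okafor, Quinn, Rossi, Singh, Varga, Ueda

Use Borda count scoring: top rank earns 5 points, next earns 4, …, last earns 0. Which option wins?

Okafor

Borda scores:
  Varga: 5 + 5 + 1 = 11
  Singh: 3 + 4 + 2 = 9
  Rossi: 2 + 1 + 3 = 6
  Quinn: 1 + 2 + 4 = 7
  Ueda: 0 + 0 + 0 = 0
  Okafor: 4 + 3 + 5 = 12
Okafor has the highest total.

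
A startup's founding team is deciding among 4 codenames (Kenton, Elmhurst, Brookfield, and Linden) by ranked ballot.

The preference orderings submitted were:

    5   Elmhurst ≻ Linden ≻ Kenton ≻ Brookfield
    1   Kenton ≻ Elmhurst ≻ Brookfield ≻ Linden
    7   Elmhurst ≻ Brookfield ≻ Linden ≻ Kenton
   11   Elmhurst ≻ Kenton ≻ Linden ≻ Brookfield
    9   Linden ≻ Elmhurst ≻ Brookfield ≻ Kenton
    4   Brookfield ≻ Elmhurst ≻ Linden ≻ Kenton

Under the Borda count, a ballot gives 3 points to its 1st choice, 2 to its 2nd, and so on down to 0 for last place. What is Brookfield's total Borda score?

Borda scores:
  Kenton: 5·1 + 3 + 7·0 + 11·2 + 9·0 + 4·0 = 30
  Elmhurst: 5·3 + 2 + 7·3 + 11·3 + 9·2 + 4·2 = 97
  Brookfield: 5·0 + 1 + 7·2 + 11·0 + 9·1 + 4·3 = 36
  Linden: 5·2 + 0 + 7·1 + 11·1 + 9·3 + 4·1 = 59

36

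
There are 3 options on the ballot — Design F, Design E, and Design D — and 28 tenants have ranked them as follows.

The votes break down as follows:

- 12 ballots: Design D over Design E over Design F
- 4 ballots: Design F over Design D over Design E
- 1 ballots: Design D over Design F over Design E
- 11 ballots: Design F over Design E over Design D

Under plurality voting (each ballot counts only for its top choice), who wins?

Design F

First-place vote totals:
  Design F: 15
  Design E: 0
  Design D: 13
Design F has the most first-place votes.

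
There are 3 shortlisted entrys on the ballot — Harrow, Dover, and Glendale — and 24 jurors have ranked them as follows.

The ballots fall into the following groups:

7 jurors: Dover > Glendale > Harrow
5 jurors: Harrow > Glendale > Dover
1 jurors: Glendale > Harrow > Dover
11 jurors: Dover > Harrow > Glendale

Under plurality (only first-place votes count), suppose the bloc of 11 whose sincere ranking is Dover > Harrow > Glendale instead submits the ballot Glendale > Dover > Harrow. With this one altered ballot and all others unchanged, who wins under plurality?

Glendale

First-place totals with the altered ballot: Harrow 5, Dover 7, Glendale 12.
The switch changes the winner from Dover to Glendale.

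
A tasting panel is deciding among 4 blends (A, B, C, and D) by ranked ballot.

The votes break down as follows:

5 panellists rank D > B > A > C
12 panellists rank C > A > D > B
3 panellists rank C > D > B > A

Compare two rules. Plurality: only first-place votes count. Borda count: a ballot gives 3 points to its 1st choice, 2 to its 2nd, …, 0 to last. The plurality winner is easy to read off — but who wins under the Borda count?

Plurality first-place counts: A 0, B 0, C 15, D 5 → C.
Borda totals: A 29, B 13, C 45, D 33 → C.

C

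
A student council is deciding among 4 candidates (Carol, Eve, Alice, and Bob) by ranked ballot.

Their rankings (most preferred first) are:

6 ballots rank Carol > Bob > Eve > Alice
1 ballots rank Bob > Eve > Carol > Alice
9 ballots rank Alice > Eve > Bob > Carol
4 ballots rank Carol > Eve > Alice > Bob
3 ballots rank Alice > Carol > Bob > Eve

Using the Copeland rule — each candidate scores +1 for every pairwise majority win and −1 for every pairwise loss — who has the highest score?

Alice

Pairwise results:
  Carol vs Eve: Carol wins 13–10.
  Carol vs Alice: Alice wins 12–11.
  Carol vs Bob: Carol wins 13–10.
  Eve vs Alice: Alice wins 12–11.
  Eve vs Bob: Eve wins 13–10.
  Alice vs Bob: Alice wins 16–7.
Copeland scores (wins − losses):
  Carol: 2 − 1 = 1
  Eve: 1 − 2 = -1
  Alice: 3 − 0 = 3
  Bob: 0 − 3 = -3
Alice has the best Copeland score.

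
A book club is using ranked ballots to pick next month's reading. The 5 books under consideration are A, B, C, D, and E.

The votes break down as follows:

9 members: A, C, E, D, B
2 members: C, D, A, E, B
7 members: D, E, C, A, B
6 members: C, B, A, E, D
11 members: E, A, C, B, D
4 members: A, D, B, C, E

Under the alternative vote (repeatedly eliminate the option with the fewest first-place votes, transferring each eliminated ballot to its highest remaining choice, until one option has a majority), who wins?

Round 1: A 13, E 11, C 8, D 7, B 0. B has the fewest and is eliminated.
Round 2: A 13, E 11, C 8, D 7. D has the fewest and is eliminated.
Round 3: E 18, A 13, C 8. C has the fewest and is eliminated.
Round 4: A 21, E 18. A has a majority.

A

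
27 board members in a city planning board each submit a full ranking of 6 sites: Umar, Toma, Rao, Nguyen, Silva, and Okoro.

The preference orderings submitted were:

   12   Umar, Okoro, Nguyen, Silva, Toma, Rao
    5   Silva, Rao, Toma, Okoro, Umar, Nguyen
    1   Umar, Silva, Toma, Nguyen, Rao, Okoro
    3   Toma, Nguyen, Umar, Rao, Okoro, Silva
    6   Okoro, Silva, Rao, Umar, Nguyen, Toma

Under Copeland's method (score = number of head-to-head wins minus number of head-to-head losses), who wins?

Pairwise results:
  Umar vs Toma: Umar wins 19–8.
  Umar vs Rao: Umar wins 16–11.
  Umar vs Nguyen: Umar wins 24–3.
  Umar vs Silva: Umar wins 16–11.
  Umar vs Okoro: Umar wins 16–11.
  Toma vs Rao: Toma wins 16–11.
  Toma vs Nguyen: Nguyen wins 18–9.
  Toma vs Silva: Silva wins 24–3.
  Toma vs Okoro: Okoro wins 18–9.
  Rao vs Nguyen: Nguyen wins 16–11.
  Rao vs Silva: Silva wins 24–3.
  Rao vs Okoro: Okoro wins 18–9.
  Nguyen vs Silva: Nguyen wins 15–12.
  Nguyen vs Okoro: Okoro wins 23–4.
  Silva vs Okoro: Okoro wins 21–6.
Copeland scores (wins − losses):
  Umar: 5 − 0 = 5
  Toma: 1 − 4 = -3
  Rao: 0 − 5 = -5
  Nguyen: 3 − 2 = 1
  Silva: 2 − 3 = -1
  Okoro: 4 − 1 = 3
Umar has the best Copeland score.

Umar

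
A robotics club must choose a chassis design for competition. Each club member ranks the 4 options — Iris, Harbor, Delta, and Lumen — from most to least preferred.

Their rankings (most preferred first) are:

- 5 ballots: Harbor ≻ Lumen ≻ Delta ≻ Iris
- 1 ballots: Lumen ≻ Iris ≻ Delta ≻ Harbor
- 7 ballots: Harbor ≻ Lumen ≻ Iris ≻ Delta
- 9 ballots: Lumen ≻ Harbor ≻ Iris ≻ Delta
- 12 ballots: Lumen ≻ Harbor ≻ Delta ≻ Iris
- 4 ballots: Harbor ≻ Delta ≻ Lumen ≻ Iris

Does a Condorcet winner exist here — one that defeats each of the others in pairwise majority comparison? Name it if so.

Head-to-head results (38 voters total):
Iris vs Harbor: Harbor wins 37–1.
Iris vs Delta: Delta wins 21–17.
Iris vs Lumen: Lumen wins 38–0.
Harbor vs Delta: Harbor wins 37–1.
Harbor vs Lumen: Lumen wins 22–16.
Delta vs Lumen: Lumen wins 34–4.
Lumen beats each rival — Iris (38–0), Harbor (22–16), Delta (34–4) — so Lumen is the Condorcet winner.

Lumen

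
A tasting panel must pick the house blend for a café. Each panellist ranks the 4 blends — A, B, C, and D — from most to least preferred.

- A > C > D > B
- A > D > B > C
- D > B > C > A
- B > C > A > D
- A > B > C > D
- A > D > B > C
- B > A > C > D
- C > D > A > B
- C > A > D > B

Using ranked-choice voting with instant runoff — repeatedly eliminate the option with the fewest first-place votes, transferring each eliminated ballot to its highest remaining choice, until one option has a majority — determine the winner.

Round 1: A 4, B 2, C 2, D 1. D has the fewest and is eliminated.
Round 2: A 4, B 3, C 2. C has the fewest and is eliminated.
Round 3: A 6, B 3. A has a majority.

A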